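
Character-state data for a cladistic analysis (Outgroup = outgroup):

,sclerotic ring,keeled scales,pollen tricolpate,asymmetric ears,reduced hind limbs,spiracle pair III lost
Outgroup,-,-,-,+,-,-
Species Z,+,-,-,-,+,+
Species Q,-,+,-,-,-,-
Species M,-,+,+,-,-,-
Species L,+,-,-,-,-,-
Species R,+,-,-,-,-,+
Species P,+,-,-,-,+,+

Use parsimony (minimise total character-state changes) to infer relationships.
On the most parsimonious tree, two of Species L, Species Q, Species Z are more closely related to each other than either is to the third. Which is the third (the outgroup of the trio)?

Character polarity is set by the outgroup: the derived state is whichever differs from the outgroup's state, so for asymmetric ears the derived state is '-', and for the remaining characters it is '+'.
sclerotic ring (derived state '+') is shared by Species L, Species P, Species R, and Species Z — a synapomorphy uniting that clade.
keeled scales (derived state '+') is shared by Species M and Species Q — a synapomorphy uniting that clade.
pollen tricolpate: derived state '+' in Species M only — an autapomorphy, so it tells us nothing about relationships among taxa.
asymmetric ears (derived state '-') is shared by all ingroup taxa — unites the whole ingroup.
Only Species P and Species Z show the derived state '+' for reduced hind limbs, supporting them as a clade.
spiracle pair III lost: derived state '+' in Species P, Species R, and Species Z only — synapomorphy for {Species P, Species R, Species Z}.
Most parsimonious ingroup topology: ((((Species Z,Species P),Species R),Species L),(Species Q,Species M)).
Species Z and Species L share a more recent common ancestor with each other than either does with Species Q, so Species Q is the least closely related of the three.

Species Q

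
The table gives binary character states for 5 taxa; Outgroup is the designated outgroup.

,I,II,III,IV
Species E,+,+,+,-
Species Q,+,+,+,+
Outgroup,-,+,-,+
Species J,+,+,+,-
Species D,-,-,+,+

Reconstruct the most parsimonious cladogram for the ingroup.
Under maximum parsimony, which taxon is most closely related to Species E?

Species J

Character polarity is set by the outgroup: the derived state is whichever differs from the outgroup's state, so for II, IV the derived state is '-', and for the remaining characters it is '+'.
I: derived state '+' in Species E, Species J, and Species Q only — synapomorphy for {Species E, Species J, Species Q}.
II (derived state '-') is unique to Species D (autapomorphy; uninformative for grouping).
All ingroup taxa share the derived state '+' for III; it defines the ingroup but does not resolve relationships within it.
IV (derived state '-') is shared by Species E and Species J — a synapomorphy uniting that clade.
Most parsimonious ingroup topology: (((Species J,Species E),Species Q),Species D).
Species E and Species J form a cherry on this tree, so they are sister taxa.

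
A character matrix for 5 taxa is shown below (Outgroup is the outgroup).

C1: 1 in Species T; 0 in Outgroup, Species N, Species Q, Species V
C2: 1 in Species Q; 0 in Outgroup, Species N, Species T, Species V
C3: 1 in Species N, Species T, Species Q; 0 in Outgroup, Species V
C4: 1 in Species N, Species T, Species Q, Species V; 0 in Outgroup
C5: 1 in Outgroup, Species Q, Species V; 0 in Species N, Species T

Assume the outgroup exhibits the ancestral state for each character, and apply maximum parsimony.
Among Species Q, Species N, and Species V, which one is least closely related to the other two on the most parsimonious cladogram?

Character polarity is set by the outgroup: the derived state is whichever differs from the outgroup's state, so for C5 the derived state is '0', and for the remaining characters it is '1'.
C1 (derived state '1') is unique to Species T (autapomorphy; uninformative for grouping).
C2 (derived state '1') is unique to Species Q (autapomorphy; uninformative for grouping).
Only Species N, Species Q, and Species T show the derived state '1' for C3, supporting them as a clade.
C4 (derived state '1') is shared by all ingroup taxa — unites the whole ingroup.
C5 (derived state '0') is shared by Species N and Species T — a synapomorphy uniting that clade.
Most parsimonious ingroup topology: (((Species N,Species T),Species Q),Species V).
Species N and Species Q share a more recent common ancestor with each other than either does with Species V, so Species V is the least closely related of the three.

Species V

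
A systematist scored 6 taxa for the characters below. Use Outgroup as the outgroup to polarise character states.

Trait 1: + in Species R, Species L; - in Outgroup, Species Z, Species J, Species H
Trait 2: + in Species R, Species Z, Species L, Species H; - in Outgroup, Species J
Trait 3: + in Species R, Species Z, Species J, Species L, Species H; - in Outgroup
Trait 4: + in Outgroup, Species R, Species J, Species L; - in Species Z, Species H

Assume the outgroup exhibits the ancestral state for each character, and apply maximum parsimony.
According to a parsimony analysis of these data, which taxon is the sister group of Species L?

Character polarity is set by the outgroup: the derived state is whichever differs from the outgroup's state, so for Trait 4 the derived state is '-', and for the remaining characters it is '+'.
Trait 1: derived state '+' in Species L and Species R only — synapomorphy for {Species L, Species R}.
Only Species H, Species L, Species R, and Species Z show the derived state '+' for Trait 2, supporting them as a clade.
All ingroup taxa share the derived state '+' for Trait 3; it defines the ingroup but does not resolve relationships within it.
Only Species H and Species Z show the derived state '-' for Trait 4, supporting them as a clade.
Most parsimonious ingroup topology: (((Species R,Species L),(Species Z,Species H)),Species J).
Species L and Species R form a cherry on this tree, so they are sister taxa.

Species R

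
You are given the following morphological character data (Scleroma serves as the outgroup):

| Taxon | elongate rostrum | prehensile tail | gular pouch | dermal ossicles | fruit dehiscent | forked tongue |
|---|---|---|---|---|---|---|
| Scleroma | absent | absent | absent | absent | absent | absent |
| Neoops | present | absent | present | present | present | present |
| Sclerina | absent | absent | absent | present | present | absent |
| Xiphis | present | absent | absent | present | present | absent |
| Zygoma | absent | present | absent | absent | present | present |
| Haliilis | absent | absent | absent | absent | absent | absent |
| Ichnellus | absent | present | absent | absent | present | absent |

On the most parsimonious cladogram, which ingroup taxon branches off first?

The outgroup has state 'absent' for every character, so 'present' is the derived state throughout.
elongate rostrum (derived state 'present') is shared by Neoops and Xiphis — a synapomorphy uniting that clade.
prehensile tail (derived state 'present') is shared by Ichnellus and Zygoma — a synapomorphy uniting that clade.
gular pouch (derived state 'present') is unique to Neoops (autapomorphy; uninformative for grouping).
dermal ossicles: derived state 'present' in Neoops, Sclerina, and Xiphis only — synapomorphy for {Neoops, Sclerina, Xiphis}.
fruit dehiscent (derived state 'present') is shared by Ichnellus, Neoops, Sclerina, Xiphis, and Zygoma — a synapomorphy uniting that clade.
forked tongue (state 'present') occurs in Neoops and Zygoma but conflicts with the nesting implied by the other characters — most parsimoniously interpreted as homoplasy.
Most parsimonious ingroup topology: ((((Neoops,Xiphis),Sclerina),(Zygoma,Ichnellus)),Haliilis).
Haliilis is sister to the clade containing all other ingroup taxa, so it is the earliest-diverging (most basal) ingroup lineage.

Haliilis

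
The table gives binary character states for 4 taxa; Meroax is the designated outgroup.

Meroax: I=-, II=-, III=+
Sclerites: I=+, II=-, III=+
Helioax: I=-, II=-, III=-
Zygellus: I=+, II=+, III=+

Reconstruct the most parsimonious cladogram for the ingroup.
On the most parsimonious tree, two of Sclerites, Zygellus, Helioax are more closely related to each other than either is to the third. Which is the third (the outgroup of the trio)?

Character polarity is set by the outgroup: the derived state is whichever differs from the outgroup's state, so for III the derived state is '-', and for the remaining characters it is '+'.
I: derived state '+' in Sclerites and Zygellus only — synapomorphy for {Sclerites, Zygellus}.
II (derived state '+') is unique to Zygellus (autapomorphy; uninformative for grouping).
III (derived state '-') is unique to Helioax (autapomorphy; uninformative for grouping).
Most parsimonious ingroup topology: ((Sclerites,Zygellus),Helioax).
Sclerites and Zygellus share a more recent common ancestor with each other than either does with Helioax, so Helioax is the least closely related of the three.

Helioax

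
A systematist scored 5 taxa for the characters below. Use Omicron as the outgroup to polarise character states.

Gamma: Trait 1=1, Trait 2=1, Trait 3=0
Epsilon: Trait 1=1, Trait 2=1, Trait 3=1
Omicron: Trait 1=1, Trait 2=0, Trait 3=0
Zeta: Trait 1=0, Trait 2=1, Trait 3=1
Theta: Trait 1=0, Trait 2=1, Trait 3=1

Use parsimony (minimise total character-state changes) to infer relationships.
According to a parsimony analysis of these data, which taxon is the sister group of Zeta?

Theta

Character polarity is set by the outgroup: the derived state is whichever differs from the outgroup's state, so for Trait 1 the derived state is '0', and for the remaining characters it is '1'.
Trait 1: derived state '0' in Theta and Zeta only — synapomorphy for {Theta, Zeta}.
Trait 2 (derived state '1') is shared by all ingroup taxa — unites the whole ingroup.
Trait 3: derived state '1' in Epsilon, Theta, and Zeta only — synapomorphy for {Epsilon, Theta, Zeta}.
Most parsimonious ingroup topology: (((Theta,Zeta),Epsilon),Gamma).
Zeta and Theta form a cherry on this tree, so they are sister taxa.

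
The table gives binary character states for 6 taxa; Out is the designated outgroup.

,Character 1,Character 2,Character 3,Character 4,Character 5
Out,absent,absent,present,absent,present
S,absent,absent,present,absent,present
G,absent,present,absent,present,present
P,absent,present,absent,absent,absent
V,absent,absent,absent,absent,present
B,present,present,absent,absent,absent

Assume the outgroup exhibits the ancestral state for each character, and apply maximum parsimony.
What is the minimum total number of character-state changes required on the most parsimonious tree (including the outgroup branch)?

Character polarity is set by the outgroup: the derived state is whichever differs from the outgroup's state, so for Character 3, Character 5 the derived state is 'absent', and for the remaining characters it is 'present'.
Character 1: derived state 'present' in B only — an autapomorphy, so it tells us nothing about relationships among taxa.
Character 2 (derived state 'present') is shared by B, G, and P — a synapomorphy uniting that clade.
Character 3 (derived state 'absent') is shared by B, G, P, and V — a synapomorphy uniting that clade.
Character 4: derived state 'present' in G only — an autapomorphy, so it tells us nothing about relationships among taxa.
Character 5: derived state 'absent' in B and P only — synapomorphy for {B, P}.
Most parsimonious ingroup topology: (S,((G,(P,B)),V)).
Changes per character on this tree: Character 1: 1; Character 2: 1; Character 3: 1; Character 4: 1; Character 5: 1.
Total = 5.

5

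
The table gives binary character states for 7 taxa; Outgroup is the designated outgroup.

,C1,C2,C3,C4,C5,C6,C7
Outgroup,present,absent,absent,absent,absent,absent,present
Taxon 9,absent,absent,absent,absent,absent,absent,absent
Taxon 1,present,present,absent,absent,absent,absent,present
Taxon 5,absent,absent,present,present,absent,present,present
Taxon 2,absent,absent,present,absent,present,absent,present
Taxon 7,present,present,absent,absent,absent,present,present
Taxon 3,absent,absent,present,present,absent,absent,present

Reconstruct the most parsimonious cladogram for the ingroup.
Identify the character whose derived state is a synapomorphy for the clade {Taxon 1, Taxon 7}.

Character polarity is set by the outgroup: the derived state is whichever differs from the outgroup's state, so for C1, C7 the derived state is 'absent', and for the remaining characters it is 'present'.
Only Taxon 2, Taxon 3, Taxon 5, and Taxon 9 show the derived state 'absent' for C1, supporting them as a clade.
Only Taxon 1 and Taxon 7 show the derived state 'present' for C2, supporting them as a clade.
C3: derived state 'present' in Taxon 2, Taxon 3, and Taxon 5 only — synapomorphy for {Taxon 2, Taxon 3, Taxon 5}.
C4: derived state 'present' in Taxon 3 and Taxon 5 only — synapomorphy for {Taxon 3, Taxon 5}.
C5 (derived state 'present') is unique to Taxon 2 (autapomorphy; uninformative for grouping).
C6 groups Taxon 5 and Taxon 7, which is incompatible with the clades supported by the remaining characters; treating it as convergent (homoplasy) costs fewer steps than any alternative tree.
C7 (derived state 'absent') is unique to Taxon 9 (autapomorphy; uninformative for grouping).
Most parsimonious ingroup topology: ((Taxon 9,((Taxon 5,Taxon 3),Taxon 2)),(Taxon 1,Taxon 7)).
The clade {Taxon 1, Taxon 7} is supported by C2: its derived state 'present' occurs in exactly those taxa and in no other taxon (including the outgroup).

C2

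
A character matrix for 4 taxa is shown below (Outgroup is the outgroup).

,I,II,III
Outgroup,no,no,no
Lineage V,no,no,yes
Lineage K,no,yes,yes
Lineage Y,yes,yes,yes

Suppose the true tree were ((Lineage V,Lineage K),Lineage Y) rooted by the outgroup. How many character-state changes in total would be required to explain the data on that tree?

Map each character onto ((Lineage V,Lineage K),Lineage Y) (rooted by Outgroup) and count the minimum state changes it requires (Fitch parsimony):
I: 1; II: 2; III: 1.
Total tree length = 4.

4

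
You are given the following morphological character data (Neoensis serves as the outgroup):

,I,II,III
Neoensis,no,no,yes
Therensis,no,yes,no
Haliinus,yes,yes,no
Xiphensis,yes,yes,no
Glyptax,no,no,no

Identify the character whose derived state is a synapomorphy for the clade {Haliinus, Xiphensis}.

I

Character polarity is set by the outgroup: the derived state is whichever differs from the outgroup's state, so for III the derived state is 'no', and for the remaining characters it is 'yes'.
I: derived state 'yes' in Haliinus and Xiphensis only — synapomorphy for {Haliinus, Xiphensis}.
II: derived state 'yes' in Haliinus, Therensis, and Xiphensis only — synapomorphy for {Haliinus, Therensis, Xiphensis}.
All ingroup taxa share the derived state 'no' for III; it defines the ingroup but does not resolve relationships within it.
Most parsimonious ingroup topology: ((Therensis,(Haliinus,Xiphensis)),Glyptax).
The clade {Haliinus, Xiphensis} is supported by I: its derived state 'yes' occurs in exactly those taxa and in no other taxon (including the outgroup).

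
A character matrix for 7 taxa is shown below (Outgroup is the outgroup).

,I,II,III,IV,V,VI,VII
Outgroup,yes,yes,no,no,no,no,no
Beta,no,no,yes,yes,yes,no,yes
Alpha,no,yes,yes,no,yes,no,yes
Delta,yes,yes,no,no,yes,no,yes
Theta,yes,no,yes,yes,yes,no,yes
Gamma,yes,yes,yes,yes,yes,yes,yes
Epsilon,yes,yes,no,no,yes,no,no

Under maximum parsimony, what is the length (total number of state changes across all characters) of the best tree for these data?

Character polarity is set by the outgroup: the derived state is whichever differs from the outgroup's state, so for I, II the derived state is 'no', and for the remaining characters it is 'yes'.
I (state 'no') occurs in Alpha and Beta but conflicts with the nesting implied by the other characters — most parsimoniously interpreted as homoplasy.
Only Beta and Theta show the derived state 'no' for II, supporting them as a clade.
III: derived state 'yes' in Alpha, Beta, Gamma, and Theta only — synapomorphy for {Alpha, Beta, Gamma, Theta}.
Only Beta, Gamma, and Theta show the derived state 'yes' for IV, supporting them as a clade.
All ingroup taxa share the derived state 'yes' for V; it defines the ingroup but does not resolve relationships within it.
VI (derived state 'yes') is unique to Gamma (autapomorphy; uninformative for grouping).
VII: derived state 'yes' in Alpha, Beta, Delta, Gamma, and Theta only — synapomorphy for {Alpha, Beta, Delta, Gamma, Theta}.
Most parsimonious ingroup topology: (((((Beta,Theta),Gamma),Alpha),Delta),Epsilon).
Changes per character on this tree: I: 2; II: 1; III: 1; IV: 1; V: 1; VI: 1; VII: 1.
Total = 8.

8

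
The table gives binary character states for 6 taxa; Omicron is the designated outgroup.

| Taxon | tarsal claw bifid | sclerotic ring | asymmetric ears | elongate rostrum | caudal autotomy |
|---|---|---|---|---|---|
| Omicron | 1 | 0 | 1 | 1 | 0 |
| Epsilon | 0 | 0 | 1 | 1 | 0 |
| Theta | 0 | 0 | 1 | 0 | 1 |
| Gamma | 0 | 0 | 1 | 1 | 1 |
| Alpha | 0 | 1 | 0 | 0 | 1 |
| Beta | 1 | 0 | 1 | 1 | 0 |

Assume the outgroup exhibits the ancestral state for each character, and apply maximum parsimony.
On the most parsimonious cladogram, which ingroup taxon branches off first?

Character polarity is set by the outgroup: the derived state is whichever differs from the outgroup's state, so for tarsal claw bifid, asymmetric ears, elongate rostrum the derived state is '0', and for the remaining characters it is '1'.
Only Alpha, Epsilon, Gamma, and Theta show the derived state '0' for tarsal claw bifid, supporting them as a clade.
sclerotic ring (derived state '1') is unique to Alpha (autapomorphy; uninformative for grouping).
asymmetric ears (derived state '0') is unique to Alpha (autapomorphy; uninformative for grouping).
elongate rostrum: derived state '0' in Alpha and Theta only — synapomorphy for {Alpha, Theta}.
caudal autotomy: derived state '1' in Alpha, Gamma, and Theta only — synapomorphy for {Alpha, Gamma, Theta}.
Most parsimonious ingroup topology: ((Epsilon,((Theta,Alpha),Gamma)),Beta).
Beta is sister to the clade containing all other ingroup taxa, so it is the earliest-diverging (most basal) ingroup lineage.

Beta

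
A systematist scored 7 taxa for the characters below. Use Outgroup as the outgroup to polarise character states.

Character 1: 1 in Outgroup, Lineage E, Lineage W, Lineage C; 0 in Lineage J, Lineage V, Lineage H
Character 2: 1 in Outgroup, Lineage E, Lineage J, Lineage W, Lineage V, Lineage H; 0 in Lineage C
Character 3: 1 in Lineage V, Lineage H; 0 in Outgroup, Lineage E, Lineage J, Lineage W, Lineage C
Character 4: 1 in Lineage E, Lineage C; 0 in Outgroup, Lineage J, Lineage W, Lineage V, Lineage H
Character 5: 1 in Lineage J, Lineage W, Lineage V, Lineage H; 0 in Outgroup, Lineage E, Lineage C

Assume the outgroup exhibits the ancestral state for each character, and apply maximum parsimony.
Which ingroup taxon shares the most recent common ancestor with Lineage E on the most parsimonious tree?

Lineage C

Character polarity is set by the outgroup: the derived state is whichever differs from the outgroup's state, so for Character 1, Character 2 the derived state is '0', and for the remaining characters it is '1'.
Only Lineage H, Lineage J, and Lineage V show the derived state '0' for Character 1, supporting them as a clade.
Character 2: derived state '0' in Lineage C only — an autapomorphy, so it tells us nothing about relationships among taxa.
Character 3: derived state '1' in Lineage H and Lineage V only — synapomorphy for {Lineage H, Lineage V}.
Character 4: derived state '1' in Lineage C and Lineage E only — synapomorphy for {Lineage C, Lineage E}.
Only Lineage H, Lineage J, Lineage V, and Lineage W show the derived state '1' for Character 5, supporting them as a clade.
Most parsimonious ingroup topology: ((Lineage E,Lineage C),((Lineage J,(Lineage V,Lineage H)),Lineage W)).
Lineage E and Lineage C form a cherry on this tree, so they are sister taxa.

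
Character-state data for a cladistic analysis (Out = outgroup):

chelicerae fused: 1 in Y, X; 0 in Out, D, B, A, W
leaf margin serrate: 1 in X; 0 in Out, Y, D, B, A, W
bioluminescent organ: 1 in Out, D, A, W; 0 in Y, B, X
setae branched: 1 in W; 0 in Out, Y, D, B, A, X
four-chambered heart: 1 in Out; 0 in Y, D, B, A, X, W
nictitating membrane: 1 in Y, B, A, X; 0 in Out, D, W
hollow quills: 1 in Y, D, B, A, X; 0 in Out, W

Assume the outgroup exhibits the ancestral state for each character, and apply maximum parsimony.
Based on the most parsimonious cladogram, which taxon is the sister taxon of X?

Y

Character polarity is set by the outgroup: the derived state is whichever differs from the outgroup's state, so for bioluminescent organ, four-chambered heart the derived state is '0', and for the remaining characters it is '1'.
chelicerae fused (derived state '1') is shared by X and Y — a synapomorphy uniting that clade.
leaf margin serrate: derived state '1' in X only — an autapomorphy, so it tells us nothing about relationships among taxa.
Only B, X, and Y show the derived state '0' for bioluminescent organ, supporting them as a clade.
setae branched: derived state '1' in W only — an autapomorphy, so it tells us nothing about relationships among taxa.
All ingroup taxa share the derived state '0' for four-chambered heart; it defines the ingroup but does not resolve relationships within it.
nictitating membrane (derived state '1') is shared by A, B, X, and Y — a synapomorphy uniting that clade.
hollow quills (derived state '1') is shared by A, B, D, X, and Y — a synapomorphy uniting that clade.
Most parsimonious ingroup topology: (((((Y,X),B),A),D),W).
X and Y form a cherry on this tree, so they are sister taxa.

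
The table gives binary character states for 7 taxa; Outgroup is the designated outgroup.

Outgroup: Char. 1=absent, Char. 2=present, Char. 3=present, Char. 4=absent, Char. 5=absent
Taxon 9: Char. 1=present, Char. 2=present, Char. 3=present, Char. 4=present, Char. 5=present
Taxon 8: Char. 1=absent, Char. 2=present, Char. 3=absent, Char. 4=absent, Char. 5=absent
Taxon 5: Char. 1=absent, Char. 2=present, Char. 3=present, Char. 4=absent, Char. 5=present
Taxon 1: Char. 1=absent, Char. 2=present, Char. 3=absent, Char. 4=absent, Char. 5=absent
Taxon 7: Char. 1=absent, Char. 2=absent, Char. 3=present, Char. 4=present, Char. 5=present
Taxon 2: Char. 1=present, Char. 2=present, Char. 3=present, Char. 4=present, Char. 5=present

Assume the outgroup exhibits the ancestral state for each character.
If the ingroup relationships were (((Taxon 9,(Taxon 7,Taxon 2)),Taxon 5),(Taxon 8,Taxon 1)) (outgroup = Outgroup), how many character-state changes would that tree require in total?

Map each character onto (((Taxon 9,(Taxon 7,Taxon 2)),Taxon 5),(Taxon 8,Taxon 1)) (rooted by Outgroup) and count the minimum state changes it requires (Fitch parsimony):
Char. 1: 2; Char. 2: 1; Char. 3: 1; Char. 4: 1; Char. 5: 1.
Total tree length = 6.

6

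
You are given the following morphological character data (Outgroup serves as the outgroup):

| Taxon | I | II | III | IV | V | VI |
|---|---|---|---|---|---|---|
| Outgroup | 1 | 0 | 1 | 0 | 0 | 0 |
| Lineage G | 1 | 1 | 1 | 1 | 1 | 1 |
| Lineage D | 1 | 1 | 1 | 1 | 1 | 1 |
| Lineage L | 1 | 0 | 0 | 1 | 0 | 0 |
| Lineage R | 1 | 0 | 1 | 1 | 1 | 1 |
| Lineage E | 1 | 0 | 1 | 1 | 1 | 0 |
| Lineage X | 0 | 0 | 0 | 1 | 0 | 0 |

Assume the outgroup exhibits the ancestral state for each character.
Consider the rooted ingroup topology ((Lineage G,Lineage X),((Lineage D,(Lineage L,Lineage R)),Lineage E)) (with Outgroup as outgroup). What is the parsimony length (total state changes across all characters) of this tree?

12

Map each character onto ((Lineage G,Lineage X),((Lineage D,(Lineage L,Lineage R)),Lineage E)) (rooted by Outgroup) and count the minimum state changes it requires (Fitch parsimony):
I: 1; II: 2; III: 2; IV: 1; V: 3; VI: 3.
Total tree length = 12.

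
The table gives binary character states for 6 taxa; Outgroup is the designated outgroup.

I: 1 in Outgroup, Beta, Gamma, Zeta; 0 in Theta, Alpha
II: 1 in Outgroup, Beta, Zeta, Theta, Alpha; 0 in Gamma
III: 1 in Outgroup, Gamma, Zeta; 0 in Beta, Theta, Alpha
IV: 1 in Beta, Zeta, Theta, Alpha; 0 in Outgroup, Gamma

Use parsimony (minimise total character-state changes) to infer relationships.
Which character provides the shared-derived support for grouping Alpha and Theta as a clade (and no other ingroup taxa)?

I

Character polarity is set by the outgroup: the derived state is whichever differs from the outgroup's state, so for I, II, III the derived state is '0', and for the remaining characters it is '1'.
I (derived state '0') is shared by Alpha and Theta — a synapomorphy uniting that clade.
II (derived state '0') is unique to Gamma (autapomorphy; uninformative for grouping).
Only Alpha, Beta, and Theta show the derived state '0' for III, supporting them as a clade.
IV (derived state '1') is shared by Alpha, Beta, Theta, and Zeta — a synapomorphy uniting that clade.
Most parsimonious ingroup topology: (((Beta,(Theta,Alpha)),Zeta),Gamma).
The clade {Alpha, Theta} is supported by I: its derived state '0' occurs in exactly those taxa and in no other taxon (including the outgroup).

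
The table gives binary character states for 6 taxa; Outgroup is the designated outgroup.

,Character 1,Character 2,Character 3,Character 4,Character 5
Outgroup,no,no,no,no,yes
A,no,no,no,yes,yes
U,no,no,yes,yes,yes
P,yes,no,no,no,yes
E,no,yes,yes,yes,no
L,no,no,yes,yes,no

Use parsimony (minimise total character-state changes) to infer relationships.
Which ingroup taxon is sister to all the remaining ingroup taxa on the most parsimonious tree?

P

Character polarity is set by the outgroup: the derived state is whichever differs from the outgroup's state, so for Character 5 the derived state is 'no', and for the remaining characters it is 'yes'.
Character 1: derived state 'yes' in P only — an autapomorphy, so it tells us nothing about relationships among taxa.
Character 2 (derived state 'yes') is unique to E (autapomorphy; uninformative for grouping).
Character 3: derived state 'yes' in E, L, and U only — synapomorphy for {E, L, U}.
Character 4: derived state 'yes' in A, E, L, and U only — synapomorphy for {A, E, L, U}.
Character 5 (derived state 'no') is shared by E and L — a synapomorphy uniting that clade.
Most parsimonious ingroup topology: ((A,(U,(E,L))),P).
P is sister to the clade containing all other ingroup taxa, so it is the earliest-diverging (most basal) ingroup lineage.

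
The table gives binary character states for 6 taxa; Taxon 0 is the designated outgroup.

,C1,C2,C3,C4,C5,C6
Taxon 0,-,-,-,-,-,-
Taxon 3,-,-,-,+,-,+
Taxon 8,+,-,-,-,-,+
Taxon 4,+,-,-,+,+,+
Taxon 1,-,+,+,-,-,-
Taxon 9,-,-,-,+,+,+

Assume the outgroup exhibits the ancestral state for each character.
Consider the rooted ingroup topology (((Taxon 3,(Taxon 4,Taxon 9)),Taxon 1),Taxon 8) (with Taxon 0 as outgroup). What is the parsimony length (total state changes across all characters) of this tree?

8

Map each character onto (((Taxon 3,(Taxon 4,Taxon 9)),Taxon 1),Taxon 8) (rooted by Taxon 0) and count the minimum state changes it requires (Fitch parsimony):
C1: 2; C2: 1; C3: 1; C4: 1; C5: 1; C6: 2.
Total tree length = 8.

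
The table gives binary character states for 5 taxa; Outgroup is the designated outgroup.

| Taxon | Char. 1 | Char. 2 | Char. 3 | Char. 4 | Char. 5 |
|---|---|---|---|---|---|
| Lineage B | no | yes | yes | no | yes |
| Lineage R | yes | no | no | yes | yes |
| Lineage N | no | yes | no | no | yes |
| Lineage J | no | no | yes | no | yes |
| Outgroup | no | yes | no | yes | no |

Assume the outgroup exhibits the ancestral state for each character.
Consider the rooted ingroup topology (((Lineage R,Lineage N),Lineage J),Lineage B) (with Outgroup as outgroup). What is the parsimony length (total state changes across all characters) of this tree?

Map each character onto (((Lineage R,Lineage N),Lineage J),Lineage B) (rooted by Outgroup) and count the minimum state changes it requires (Fitch parsimony):
Char. 1: 1; Char. 2: 2; Char. 3: 2; Char. 4: 2; Char. 5: 1.
Total tree length = 8.

8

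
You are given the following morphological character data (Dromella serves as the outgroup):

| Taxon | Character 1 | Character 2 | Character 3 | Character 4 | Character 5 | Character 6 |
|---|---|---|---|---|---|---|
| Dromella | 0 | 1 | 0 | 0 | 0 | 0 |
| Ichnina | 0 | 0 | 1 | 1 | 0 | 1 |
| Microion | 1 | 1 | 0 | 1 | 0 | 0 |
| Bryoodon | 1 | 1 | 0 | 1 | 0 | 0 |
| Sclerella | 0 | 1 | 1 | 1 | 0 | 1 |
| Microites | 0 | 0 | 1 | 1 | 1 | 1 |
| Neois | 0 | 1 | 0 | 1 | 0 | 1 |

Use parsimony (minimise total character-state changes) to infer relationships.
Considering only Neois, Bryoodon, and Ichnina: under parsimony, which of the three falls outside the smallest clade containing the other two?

Character polarity is set by the outgroup: the derived state is whichever differs from the outgroup's state, so for Character 2 the derived state is '0', and for the remaining characters it is '1'.
Only Bryoodon and Microion show the derived state '1' for Character 1, supporting them as a clade.
Only Ichnina and Microites show the derived state '0' for Character 2, supporting them as a clade.
Character 3: derived state '1' in Ichnina, Microites, and Sclerella only — synapomorphy for {Ichnina, Microites, Sclerella}.
All ingroup taxa share the derived state '1' for Character 4; it defines the ingroup but does not resolve relationships within it.
Character 5: derived state '1' in Microites only — an autapomorphy, so it tells us nothing about relationships among taxa.
Character 6 (derived state '1') is shared by Ichnina, Microites, Neois, and Sclerella — a synapomorphy uniting that clade.
Most parsimonious ingroup topology: ((((Ichnina,Microites),Sclerella),Neois),(Microion,Bryoodon)).
Neois and Ichnina share a more recent common ancestor with each other than either does with Bryoodon, so Bryoodon is the least closely related of the three.

Bryoodon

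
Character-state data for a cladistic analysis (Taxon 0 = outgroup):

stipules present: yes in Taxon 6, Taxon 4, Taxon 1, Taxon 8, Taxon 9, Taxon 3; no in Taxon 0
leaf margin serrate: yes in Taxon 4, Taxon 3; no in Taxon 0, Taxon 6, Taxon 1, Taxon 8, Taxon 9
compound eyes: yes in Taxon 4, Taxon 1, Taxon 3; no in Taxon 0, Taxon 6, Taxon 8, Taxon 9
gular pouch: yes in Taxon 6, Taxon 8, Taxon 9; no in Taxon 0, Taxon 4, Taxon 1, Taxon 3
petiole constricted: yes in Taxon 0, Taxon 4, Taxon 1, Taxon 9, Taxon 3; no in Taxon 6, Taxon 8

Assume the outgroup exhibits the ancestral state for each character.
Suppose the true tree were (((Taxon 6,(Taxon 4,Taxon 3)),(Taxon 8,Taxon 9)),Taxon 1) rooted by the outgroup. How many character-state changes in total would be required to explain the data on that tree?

Map each character onto (((Taxon 6,(Taxon 4,Taxon 3)),(Taxon 8,Taxon 9)),Taxon 1) (rooted by Taxon 0) and count the minimum state changes it requires (Fitch parsimony):
stipules present: 1; leaf margin serrate: 1; compound eyes: 2; gular pouch: 2; petiole constricted: 2.
Total tree length = 8.

8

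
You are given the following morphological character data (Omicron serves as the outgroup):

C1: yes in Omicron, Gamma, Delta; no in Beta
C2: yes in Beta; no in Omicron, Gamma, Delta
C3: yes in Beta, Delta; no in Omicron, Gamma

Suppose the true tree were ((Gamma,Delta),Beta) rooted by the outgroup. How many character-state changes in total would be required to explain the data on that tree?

Map each character onto ((Gamma,Delta),Beta) (rooted by Omicron) and count the minimum state changes it requires (Fitch parsimony):
C1: 1; C2: 1; C3: 2.
Total tree length = 4.

4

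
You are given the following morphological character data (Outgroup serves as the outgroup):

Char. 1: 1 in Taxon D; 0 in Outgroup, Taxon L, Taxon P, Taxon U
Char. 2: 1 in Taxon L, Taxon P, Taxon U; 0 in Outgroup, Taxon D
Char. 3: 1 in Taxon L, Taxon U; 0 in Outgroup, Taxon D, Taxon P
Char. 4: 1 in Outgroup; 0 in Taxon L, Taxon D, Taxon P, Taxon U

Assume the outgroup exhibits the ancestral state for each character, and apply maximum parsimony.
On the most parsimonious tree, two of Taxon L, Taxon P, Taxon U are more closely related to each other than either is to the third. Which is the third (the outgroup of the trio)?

Character polarity is set by the outgroup: the derived state is whichever differs from the outgroup's state, so for Char. 4 the derived state is '0', and for the remaining characters it is '1'.
Char. 1 (derived state '1') is unique to Taxon D (autapomorphy; uninformative for grouping).
Only Taxon L, Taxon P, and Taxon U show the derived state '1' for Char. 2, supporting them as a clade.
Only Taxon L and Taxon U show the derived state '1' for Char. 3, supporting them as a clade.
All ingroup taxa share the derived state '0' for Char. 4; it defines the ingroup but does not resolve relationships within it.
Most parsimonious ingroup topology: (((Taxon L,Taxon U),Taxon P),Taxon D).
Taxon L and Taxon U share a more recent common ancestor with each other than either does with Taxon P, so Taxon P is the least closely related of the three.

Taxon P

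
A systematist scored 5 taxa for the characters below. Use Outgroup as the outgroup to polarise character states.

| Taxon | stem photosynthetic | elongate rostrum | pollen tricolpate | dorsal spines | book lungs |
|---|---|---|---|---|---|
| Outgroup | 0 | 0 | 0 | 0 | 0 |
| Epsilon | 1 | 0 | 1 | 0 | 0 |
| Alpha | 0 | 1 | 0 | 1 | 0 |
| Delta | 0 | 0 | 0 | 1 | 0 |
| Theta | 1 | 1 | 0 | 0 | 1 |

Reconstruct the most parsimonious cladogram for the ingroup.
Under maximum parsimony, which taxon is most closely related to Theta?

The outgroup has state '0' for every character, so '1' is the derived state throughout.
stem photosynthetic: derived state '1' in Epsilon and Theta only — synapomorphy for {Epsilon, Theta}.
elongate rostrum (state '1') occurs in Alpha and Theta but conflicts with the nesting implied by the other characters — most parsimoniously interpreted as homoplasy.
pollen tricolpate (derived state '1') is unique to Epsilon (autapomorphy; uninformative for grouping).
dorsal spines (derived state '1') is shared by Alpha and Delta — a synapomorphy uniting that clade.
book lungs: derived state '1' in Theta only — an autapomorphy, so it tells us nothing about relationships among taxa.
Most parsimonious ingroup topology: ((Epsilon,Theta),(Alpha,Delta)).
Theta and Epsilon form a cherry on this tree, so they are sister taxa.

Epsilon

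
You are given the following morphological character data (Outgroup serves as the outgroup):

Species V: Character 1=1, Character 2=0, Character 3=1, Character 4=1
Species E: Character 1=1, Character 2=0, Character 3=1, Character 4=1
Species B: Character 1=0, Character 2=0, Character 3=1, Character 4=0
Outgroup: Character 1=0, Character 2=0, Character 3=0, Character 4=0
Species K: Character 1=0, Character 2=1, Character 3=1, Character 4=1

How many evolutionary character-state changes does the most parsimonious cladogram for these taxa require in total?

The outgroup has state '0' for every character, so '1' is the derived state throughout.
Character 1: derived state '1' in Species E and Species V only — synapomorphy for {Species E, Species V}.
Character 2 (derived state '1') is unique to Species K (autapomorphy; uninformative for grouping).
All ingroup taxa share the derived state '1' for Character 3; it defines the ingroup but does not resolve relationships within it.
Character 4 (derived state '1') is shared by Species E, Species K, and Species V — a synapomorphy uniting that clade.
Most parsimonious ingroup topology: (Species B,(Species K,(Species V,Species E))).
Changes per character on this tree: Character 1: 1; Character 2: 1; Character 3: 1; Character 4: 1.
Total = 4.

4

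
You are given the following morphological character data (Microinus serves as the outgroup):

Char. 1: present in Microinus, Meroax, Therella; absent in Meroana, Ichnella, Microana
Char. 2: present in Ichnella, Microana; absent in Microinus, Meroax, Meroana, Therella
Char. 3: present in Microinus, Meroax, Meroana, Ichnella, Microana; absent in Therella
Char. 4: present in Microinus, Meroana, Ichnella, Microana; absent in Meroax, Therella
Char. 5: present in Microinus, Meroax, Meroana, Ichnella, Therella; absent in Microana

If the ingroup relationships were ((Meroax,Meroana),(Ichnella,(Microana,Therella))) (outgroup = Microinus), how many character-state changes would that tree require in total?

9

Map each character onto ((Meroax,Meroana),(Ichnella,(Microana,Therella))) (rooted by Microinus) and count the minimum state changes it requires (Fitch parsimony):
Char. 1: 3; Char. 2: 2; Char. 3: 1; Char. 4: 2; Char. 5: 1.
Total tree length = 9.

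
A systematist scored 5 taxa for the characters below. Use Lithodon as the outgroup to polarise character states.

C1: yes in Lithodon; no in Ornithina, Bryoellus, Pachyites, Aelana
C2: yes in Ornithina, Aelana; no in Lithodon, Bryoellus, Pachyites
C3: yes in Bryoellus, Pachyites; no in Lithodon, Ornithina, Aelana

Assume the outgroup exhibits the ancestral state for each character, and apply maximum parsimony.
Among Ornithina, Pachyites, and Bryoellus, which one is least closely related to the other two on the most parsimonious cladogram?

Ornithina

Character polarity is set by the outgroup: the derived state is whichever differs from the outgroup's state, so for C1 the derived state is 'no', and for the remaining characters it is 'yes'.
All ingroup taxa share the derived state 'no' for C1; it defines the ingroup but does not resolve relationships within it.
C2: derived state 'yes' in Aelana and Ornithina only — synapomorphy for {Aelana, Ornithina}.
C3: derived state 'yes' in Bryoellus and Pachyites only — synapomorphy for {Bryoellus, Pachyites}.
Most parsimonious ingroup topology: ((Ornithina,Aelana),(Bryoellus,Pachyites)).
Bryoellus and Pachyites share a more recent common ancestor with each other than either does with Ornithina, so Ornithina is the least closely related of the three.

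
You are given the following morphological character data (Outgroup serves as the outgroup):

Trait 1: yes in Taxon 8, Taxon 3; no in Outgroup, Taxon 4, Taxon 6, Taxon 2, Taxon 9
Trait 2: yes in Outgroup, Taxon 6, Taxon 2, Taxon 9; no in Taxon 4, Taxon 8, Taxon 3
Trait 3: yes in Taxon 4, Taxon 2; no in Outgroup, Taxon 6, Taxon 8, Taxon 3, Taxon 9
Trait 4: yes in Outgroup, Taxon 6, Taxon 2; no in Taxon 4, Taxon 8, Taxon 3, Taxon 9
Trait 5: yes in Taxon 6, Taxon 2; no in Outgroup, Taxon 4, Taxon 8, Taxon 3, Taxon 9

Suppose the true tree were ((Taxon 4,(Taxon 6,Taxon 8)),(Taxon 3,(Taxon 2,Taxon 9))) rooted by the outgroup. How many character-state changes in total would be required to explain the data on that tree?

Map each character onto ((Taxon 4,(Taxon 6,Taxon 8)),(Taxon 3,(Taxon 2,Taxon 9))) (rooted by Outgroup) and count the minimum state changes it requires (Fitch parsimony):
Trait 1: 2; Trait 2: 3; Trait 3: 2; Trait 4: 3; Trait 5: 2.
Total tree length = 12.

12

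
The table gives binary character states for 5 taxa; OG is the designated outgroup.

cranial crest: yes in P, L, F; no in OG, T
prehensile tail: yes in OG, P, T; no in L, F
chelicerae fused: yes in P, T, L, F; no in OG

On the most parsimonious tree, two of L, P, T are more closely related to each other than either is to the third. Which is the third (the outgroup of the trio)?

T

Character polarity is set by the outgroup: the derived state is whichever differs from the outgroup's state, so for prehensile tail the derived state is 'no', and for the remaining characters it is 'yes'.
cranial crest: derived state 'yes' in F, L, and P only — synapomorphy for {F, L, P}.
prehensile tail: derived state 'no' in F and L only — synapomorphy for {F, L}.
All ingroup taxa share the derived state 'yes' for chelicerae fused; it defines the ingroup but does not resolve relationships within it.
Most parsimonious ingroup topology: ((P,(L,F)),T).
P and L share a more recent common ancestor with each other than either does with T, so T is the least closely related of the three.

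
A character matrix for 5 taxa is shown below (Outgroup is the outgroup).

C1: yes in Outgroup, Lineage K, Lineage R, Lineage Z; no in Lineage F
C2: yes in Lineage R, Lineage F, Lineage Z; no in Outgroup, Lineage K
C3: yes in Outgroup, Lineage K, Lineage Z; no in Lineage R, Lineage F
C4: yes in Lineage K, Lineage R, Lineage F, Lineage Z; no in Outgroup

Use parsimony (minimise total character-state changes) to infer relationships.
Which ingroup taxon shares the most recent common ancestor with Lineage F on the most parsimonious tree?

Character polarity is set by the outgroup: the derived state is whichever differs from the outgroup's state, so for C1, C3 the derived state is 'no', and for the remaining characters it is 'yes'.
C1: derived state 'no' in Lineage F only — an autapomorphy, so it tells us nothing about relationships among taxa.
C2 (derived state 'yes') is shared by Lineage F, Lineage R, and Lineage Z — a synapomorphy uniting that clade.
C3 (derived state 'no') is shared by Lineage F and Lineage R — a synapomorphy uniting that clade.
C4 (derived state 'yes') is shared by all ingroup taxa — unites the whole ingroup.
Most parsimonious ingroup topology: (Lineage K,((Lineage R,Lineage F),Lineage Z)).
Lineage F and Lineage R form a cherry on this tree, so they are sister taxa.

Lineage R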